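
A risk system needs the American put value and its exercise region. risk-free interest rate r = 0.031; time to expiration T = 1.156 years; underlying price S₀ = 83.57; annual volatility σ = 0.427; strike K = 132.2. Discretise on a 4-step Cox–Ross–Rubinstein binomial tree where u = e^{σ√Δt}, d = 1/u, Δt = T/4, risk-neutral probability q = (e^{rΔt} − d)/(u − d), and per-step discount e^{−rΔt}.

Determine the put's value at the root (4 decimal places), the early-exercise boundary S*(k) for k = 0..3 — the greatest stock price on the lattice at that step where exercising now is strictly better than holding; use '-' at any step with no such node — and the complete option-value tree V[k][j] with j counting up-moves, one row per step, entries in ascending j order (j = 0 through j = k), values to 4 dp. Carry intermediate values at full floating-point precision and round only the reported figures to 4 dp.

price = 49.9515
boundary = - 66.4291 83.5700 105.1339
tree:
49.9515
65.7709 32.5240
79.3961 48.6300 14.4238
90.2266 65.7709 27.0661 0.0000
98.8357 79.3961 48.6300 0.0000 0.0000

Δt=0.28900, u=1.25803, d=0.79489, q=0.46229, disc=e^(-rΔt)=0.99108
k=4 terminal: V=max(K-S,0) → 98.8357 79.3961 48.6300 0.0000 0.0000
k=3: j=0 S=41.9734 intr=90.2266 cont=89.0475 V=90.2266[EX]; j=1 S=66.4291 intr=65.7709 cont=64.5918 V=65.7709[EX]; j=2 S=105.1339 intr=27.0661 cont=25.9154 V=27.0661[EX]; j=3 S=166.3899 intr=0.0000 cont=0.0000 V=0.0000[hold]  S*(3)=105.1339
k=2: j=0 S=52.8039 intr=79.3961 cont=78.2170 V=79.3961[EX]; j=1 S=83.5700 intr=48.6300 cont=47.4509 V=48.6300[EX]; j=2 S=132.2619 intr=0.0000 cont=14.4238 V=14.4238[hold]  S*(2)=83.5700
k=1: j=0 S=66.4291 intr=65.7709 cont=64.5918 V=65.7709[EX]; j=1 S=105.1339 intr=27.0661 cont=32.5240 V=32.5240[hold]  S*(1)=66.4291
k=0: j=0 S=83.5700 intr=48.6300 cont=49.9515 V=49.9515[hold]  S*(0)=-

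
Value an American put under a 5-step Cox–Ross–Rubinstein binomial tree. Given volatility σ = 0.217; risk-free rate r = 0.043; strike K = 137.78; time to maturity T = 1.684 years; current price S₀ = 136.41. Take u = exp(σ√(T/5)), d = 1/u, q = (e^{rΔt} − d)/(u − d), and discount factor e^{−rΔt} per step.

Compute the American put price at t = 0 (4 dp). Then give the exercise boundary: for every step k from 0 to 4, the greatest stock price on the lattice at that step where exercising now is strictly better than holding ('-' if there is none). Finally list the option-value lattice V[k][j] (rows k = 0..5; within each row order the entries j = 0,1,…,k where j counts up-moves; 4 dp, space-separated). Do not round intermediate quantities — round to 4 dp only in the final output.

price = 12.6676
boundary = - - 106.0378 93.4906 106.0378
tree:
12.6676
20.4627 6.0033
31.7422 10.8786 1.7819
44.2894 19.0604 3.8168 0.0000
55.3519 31.7422 8.1753 0.0000 0.0000
65.1055 44.2894 17.5111 0.0000 0.0000 0.0000

Δt=0.33680, u=1.13421, d=0.88167, q=0.52632, disc=e^(-rΔt)=0.98562
k=5 terminal: V=max(K-S,0) → 65.1055 44.2894 17.5111 0.0000 0.0000 0.0000
k=4: j=0 S=82.4281 intr=55.3519 cont=53.3709 V=55.3519[EX]; j=1 S=106.0378 intr=31.7422 cont=29.7612 V=31.7422[EX]; j=2 S=136.4100 intr=1.3700 cont=8.1753 V=8.1753[hold]; j=3 S=175.4817 intr=0.0000 cont=0.0000 V=0.0000[hold]; j=4 S=225.7446 intr=0.0000 cont=0.0000 V=0.0000[hold]  S*(4)=106.0378
k=3: j=0 S=93.4906 intr=44.2894 cont=42.3084 V=44.2894[EX]; j=1 S=120.2689 intr=17.5111 cont=19.0604 V=19.0604[hold]; j=2 S=154.7173 intr=0.0000 cont=3.8168 V=3.8168[hold]; j=3 S=199.0328 intr=0.0000 cont=0.0000 V=0.0000[hold]  S*(3)=93.4906
k=2: j=0 S=106.0378 intr=31.7422 cont=30.5649 V=31.7422[EX]; j=1 S=136.4100 intr=1.3700 cont=10.8786 V=10.8786[hold]; j=2 S=175.4817 intr=0.0000 cont=1.7819 V=1.7819[hold]  S*(2)=106.0378
k=1: j=0 S=120.2689 intr=17.5111 cont=20.4627 V=20.4627[hold]; j=1 S=154.7173 intr=0.0000 cont=6.0033 V=6.0033[hold]  S*(1)=-
k=0: j=0 S=136.4100 intr=1.3700 cont=12.6676 V=12.6676[hold]  S*(0)=-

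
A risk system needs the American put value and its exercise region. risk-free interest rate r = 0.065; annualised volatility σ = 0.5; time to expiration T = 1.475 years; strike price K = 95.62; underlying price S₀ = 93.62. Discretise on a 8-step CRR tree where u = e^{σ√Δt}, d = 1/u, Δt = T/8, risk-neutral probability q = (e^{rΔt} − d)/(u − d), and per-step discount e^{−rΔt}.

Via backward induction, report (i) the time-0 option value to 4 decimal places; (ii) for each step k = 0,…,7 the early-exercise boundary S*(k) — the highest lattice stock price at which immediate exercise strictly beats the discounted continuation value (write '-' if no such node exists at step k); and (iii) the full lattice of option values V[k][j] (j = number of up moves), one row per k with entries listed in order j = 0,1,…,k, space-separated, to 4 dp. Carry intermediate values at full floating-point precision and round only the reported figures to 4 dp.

price = 19.3477
boundary = - - - 49.1639 39.6649 49.1639 60.9379 75.5315
tree:
19.3477
26.7654 11.6209
35.8890 17.3372 5.5828
46.4561 25.0933 9.1845 1.7342
55.9551 34.9689 14.7895 3.2079 0.1455
63.6189 46.4561 23.1305 5.9239 0.2802 0.0000
69.8019 55.9551 34.6821 10.9197 0.5394 0.0000 0.0000
74.7903 63.6189 46.4561 20.0885 1.0387 0.0000 0.0000 0.0000
78.8148 69.8019 55.9551 34.6821 2.0000 0.0000 0.0000 0.0000 0.0000

params: Δt=0.18438 u=1.23948 d=0.80679 q=0.47440 e^(-rΔt)=0.98809
t_8 payoffs: 78.8148 69.8019 55.9551 34.6821 2.0000 0.0000 0.0000 0.0000 0.0000
t_7: node(7,0) S=20.8297 payoff=74.7903 vs cont=73.6511 → 74.7903 [stop]  node(7,1) S=32.0011 payoff=63.6189 vs cont=62.4798 → 63.6189 [stop]  node(7,2) S=49.1639 payoff=46.4561 vs cont=45.3170 → 46.4561 [stop]  node(7,3) S=75.5315 payoff=20.0885 vs cont=18.9494 → 20.0885 [stop]  node(7,4) S=116.0404 payoff=0.0000 vs cont=1.0387 → 1.0387 [wait]  node(7,5) S=178.2751 payoff=0.0000 vs cont=0.0000 → 0.0000 [wait]  node(7,6) S=273.8873 payoff=0.0000 vs cont=0.0000 → 0.0000 [wait]  node(7,7) S=420.7782 payoff=0.0000 vs cont=0.0000 → 0.0000 [wait]  ⇒ S*(7)=75.5315
t_6: node(6,0) S=25.8181 payoff=69.8019 vs cont=68.6628 → 69.8019 [stop]  node(6,1) S=39.6649 payoff=55.9551 vs cont=54.8160 → 55.9551 [stop]  node(6,2) S=60.9379 payoff=34.6821 vs cont=33.5430 → 34.6821 [stop]  node(6,3) S=93.6200 payoff=2.0000 vs cont=10.9197 → 10.9197 [wait]  node(6,4) S=143.8302 payoff=0.0000 vs cont=0.5394 → 0.5394 [wait]  node(6,5) S=220.9690 payoff=0.0000 vs cont=0.0000 → 0.0000 [wait]  node(6,6) S=339.4787 payoff=0.0000 vs cont=0.0000 → 0.0000 [wait]  ⇒ S*(6)=60.9379
t_5: node(5,0) S=32.0011 payoff=63.6189 vs cont=62.4798 → 63.6189 [stop]  node(5,1) S=49.1639 payoff=46.4561 vs cont=45.3170 → 46.4561 [stop]  node(5,2) S=75.5315 payoff=20.0885 vs cont=23.1305 → 23.1305 [wait]  node(5,3) S=116.0404 payoff=0.0000 vs cont=5.9239 → 5.9239 [wait]  node(5,4) S=178.2751 payoff=0.0000 vs cont=0.2802 → 0.2802 [wait]  node(5,5) S=273.8873 payoff=0.0000 vs cont=0.0000 → 0.0000 [wait]  ⇒ S*(5)=49.1639
t_4: node(4,0) S=39.6649 payoff=55.9551 vs cont=54.8160 → 55.9551 [stop]  node(4,1) S=60.9379 payoff=34.6821 vs cont=34.9689 → 34.9689 [wait]  node(4,2) S=93.6200 payoff=2.0000 vs cont=14.7895 → 14.7895 [wait]  node(4,3) S=143.8302 payoff=0.0000 vs cont=3.2079 → 3.2079 [wait]  node(4,4) S=220.9690 payoff=0.0000 vs cont=0.1455 → 0.1455 [wait]  ⇒ S*(4)=39.6649
t_3: node(3,0) S=49.1639 payoff=46.4561 vs cont=45.4514 → 46.4561 [stop]  node(3,1) S=75.5315 payoff=20.0885 vs cont=25.0933 → 25.0933 [wait]  node(3,2) S=116.0404 payoff=0.0000 vs cont=9.1845 → 9.1845 [wait]  node(3,3) S=178.2751 payoff=0.0000 vs cont=1.7342 → 1.7342 [wait]  ⇒ S*(3)=49.1639
t_2: node(2,0) S=60.9379 payoff=34.6821 vs cont=35.8890 → 35.8890 [wait]  node(2,1) S=93.6200 payoff=2.0000 vs cont=17.3372 → 17.3372 [wait]  node(2,2) S=143.8302 payoff=0.0000 vs cont=5.5828 → 5.5828 [wait]  ⇒ S*(2)=-
t_1: node(1,0) S=75.5315 payoff=20.0885 vs cont=26.7654 → 26.7654 [wait]  node(1,1) S=116.0404 payoff=0.0000 vs cont=11.6209 → 11.6209 [wait]  ⇒ S*(1)=-
t_0: node(0,0) S=93.6200 payoff=2.0000 vs cont=19.3477 → 19.3477 [wait]  ⇒ S*(0)=-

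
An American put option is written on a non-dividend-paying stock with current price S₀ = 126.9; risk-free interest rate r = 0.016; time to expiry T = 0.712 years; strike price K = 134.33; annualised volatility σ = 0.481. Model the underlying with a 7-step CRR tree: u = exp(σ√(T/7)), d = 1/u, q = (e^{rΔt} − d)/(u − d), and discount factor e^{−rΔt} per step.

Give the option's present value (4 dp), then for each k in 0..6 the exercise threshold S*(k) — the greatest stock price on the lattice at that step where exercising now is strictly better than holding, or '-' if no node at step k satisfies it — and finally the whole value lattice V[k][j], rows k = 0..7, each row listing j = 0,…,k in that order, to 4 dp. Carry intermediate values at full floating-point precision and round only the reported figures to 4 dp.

price = 24.6513
boundary = - - - - 68.7024 80.0930 93.3720
tree:
24.6513
33.2592 14.9134
43.3918 21.8110 7.0934
54.4903 30.8768 11.5406 2.0427
65.6276 41.9697 18.3244 3.8387 0.0000
75.3982 54.2370 28.1156 7.2140 0.0000 0.0000
83.7793 65.6276 40.9580 13.5570 0.0000 0.0000 0.0000
90.9685 75.3982 54.2370 25.4773 0.0000 0.0000 0.0000 0.0000

params: Δt=0.10171 u=1.16580 d=0.85778 q=0.46701 e^(-rΔt)=0.99837
t_7 payoffs: 90.9685 75.3982 54.2370 25.4773 0.0000 0.0000 0.0000 0.0000
t_6: node(6,0) S=50.5507 payoff=83.7793 vs cont=83.5609 → 83.7793 [stop]  node(6,1) S=68.7024 payoff=65.6276 vs cont=65.4092 → 65.6276 [stop]  node(6,2) S=93.3720 payoff=40.9580 vs cont=40.7395 → 40.9580 [stop]  node(6,3) S=126.9000 payoff=7.4300 vs cont=13.5570 → 13.5570 [wait]  node(6,4) S=172.4672 payoff=0.0000 vs cont=0.0000 → 0.0000 [wait]  node(6,5) S=234.3966 payoff=0.0000 vs cont=0.0000 → 0.0000 [wait]  node(6,6) S=318.5636 payoff=0.0000 vs cont=0.0000 → 0.0000 [wait]  ⇒ S*(6)=93.3720
t_5: node(5,0) S=58.9318 payoff=75.3982 vs cont=75.1798 → 75.3982 [stop]  node(5,1) S=80.0930 payoff=54.2370 vs cont=54.0186 → 54.2370 [stop]  node(5,2) S=108.8527 payoff=25.4773 vs cont=28.1156 → 28.1156 [wait]  node(5,3) S=147.9395 payoff=0.0000 vs cont=7.2140 → 7.2140 [wait]  node(5,4) S=201.0615 payoff=0.0000 vs cont=0.0000 → 0.0000 [wait]  node(5,5) S=273.2585 payoff=0.0000 vs cont=0.0000 → 0.0000 [wait]  ⇒ S*(5)=80.0930
t_4: node(4,0) S=68.7024 payoff=65.6276 vs cont=65.4092 → 65.6276 [stop]  node(4,1) S=93.3720 payoff=40.9580 vs cont=41.9697 → 41.9697 [wait]  node(4,2) S=126.9000 payoff=7.4300 vs cont=18.3244 → 18.3244 [wait]  node(4,3) S=172.4672 payoff=0.0000 vs cont=3.8387 → 3.8387 [wait]  node(4,4) S=234.3966 payoff=0.0000 vs cont=0.0000 → 0.0000 [wait]  ⇒ S*(4)=68.7024
t_3: node(3,0) S=80.0930 payoff=54.2370 vs cont=54.4903 → 54.4903 [wait]  node(3,1) S=108.8527 payoff=25.4773 vs cont=30.8768 → 30.8768 [wait]  node(3,2) S=147.9395 payoff=0.0000 vs cont=11.5406 → 11.5406 [wait]  node(3,3) S=201.0615 payoff=0.0000 vs cont=2.0427 → 2.0427 [wait]  ⇒ S*(3)=-
t_2: node(2,0) S=93.3720 payoff=40.9580 vs cont=43.3918 → 43.3918 [wait]  node(2,1) S=126.9000 payoff=7.4300 vs cont=21.8110 → 21.8110 [wait]  node(2,2) S=172.4672 payoff=0.0000 vs cont=7.0934 → 7.0934 [wait]  ⇒ S*(2)=-
t_1: node(1,0) S=108.8527 payoff=25.4773 vs cont=33.2592 → 33.2592 [wait]  node(1,1) S=147.9395 payoff=0.0000 vs cont=14.9134 → 14.9134 [wait]  ⇒ S*(1)=-
t_0: node(0,0) S=126.9000 payoff=7.4300 vs cont=24.6513 → 24.6513 [wait]  ⇒ S*(0)=-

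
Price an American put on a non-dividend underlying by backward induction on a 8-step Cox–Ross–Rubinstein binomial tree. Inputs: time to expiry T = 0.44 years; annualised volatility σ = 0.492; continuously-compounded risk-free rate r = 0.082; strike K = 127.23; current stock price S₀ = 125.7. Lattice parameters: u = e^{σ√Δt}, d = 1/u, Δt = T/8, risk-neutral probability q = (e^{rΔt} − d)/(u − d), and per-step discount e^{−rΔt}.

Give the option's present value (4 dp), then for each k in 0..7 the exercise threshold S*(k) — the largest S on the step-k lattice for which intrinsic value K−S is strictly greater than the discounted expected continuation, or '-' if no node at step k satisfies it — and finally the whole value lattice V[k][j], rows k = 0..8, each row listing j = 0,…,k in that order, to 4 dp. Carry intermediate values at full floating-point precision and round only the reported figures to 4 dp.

Δt=0.05500  u=1.12230  d=0.89102  q=0.49073  discount=0.99550
step 8 (expiry): payoffs max(K−S,0) = 77.2899 64.3271 47.9995 27.4338 1.5300 0.0000 0.0000 0.0000 0.0000
step 7: (k=7,j=0): S=56.0480, (K−S)⁺=71.1820, hold=70.6095 ⇒ V=71.1820 exercise | (k=7,j=1): S=70.5962, (K−S)⁺=56.6338, hold=56.0612 ⇒ V=56.6338 exercise | (k=7,j=2): S=88.9207, (K−S)⁺=38.3093, hold=37.7367 ⇒ V=38.3093 exercise | (k=7,j=3): S=112.0017, (K−S)⁺=15.2283, hold=14.6558 ⇒ V=15.2283 exercise | (k=7,j=4): S=141.0737, (K−S)⁺=0.0000, hold=0.7757 ⇒ V=0.7757 continue | (k=7,j=5): S=177.6918, (K−S)⁺=0.0000, hold=0.0000 ⇒ V=0.0000 continue | (k=7,j=6): S=223.8149, (K−S)⁺=0.0000, hold=0.0000 ⇒ V=0.0000 continue | (k=7,j=7): S=281.9100, (K−S)⁺=0.0000, hold=0.0000 ⇒ V=0.0000 continue  boundary S*=112.0017
step 6: (k=6,j=0): S=62.9029, (K−S)⁺=64.3271, hold=63.7546 ⇒ V=64.3271 exercise | (k=6,j=1): S=79.2305, (K−S)⁺=47.9995, hold=47.4270 ⇒ V=47.9995 exercise | (k=6,j=2): S=99.7962, (K−S)⁺=27.4338, hold=26.8613 ⇒ V=27.4338 exercise | (k=6,j=3): S=125.7000, (K−S)⁺=1.5300, hold=8.0994 ⇒ V=8.0994 continue | (k=6,j=4): S=158.3276, (K−S)⁺=0.0000, hold=0.3933 ⇒ V=0.3933 continue | (k=6,j=5): S=199.4244, (K−S)⁺=0.0000, hold=0.0000 ⇒ V=0.0000 continue | (k=6,j=6): S=251.1885, (K−S)⁺=0.0000, hold=0.0000 ⇒ V=0.0000 continue  boundary S*=99.7962
step 5: (k=5,j=0): S=70.5962, (K−S)⁺=56.6338, hold=56.0612 ⇒ V=56.6338 exercise | (k=5,j=1): S=88.9207, (K−S)⁺=38.3093, hold=37.7367 ⇒ V=38.3093 exercise | (k=5,j=2): S=112.0017, (K−S)⁺=15.2283, hold=17.8651 ⇒ V=17.8651 continue | (k=5,j=3): S=141.0737, (K−S)⁺=0.0000, hold=4.2983 ⇒ V=4.2983 continue | (k=5,j=4): S=177.6918, (K−S)⁺=0.0000, hold=0.1994 ⇒ V=0.1994 continue | (k=5,j=5): S=223.8149, (K−S)⁺=0.0000, hold=0.0000 ⇒ V=0.0000 continue  boundary S*=88.9207
step 4: (k=4,j=0): S=79.2305, (K−S)⁺=47.9995, hold=47.4270 ⇒ V=47.9995 exercise | (k=4,j=1): S=99.7962, (K−S)⁺=27.4338, hold=28.1494 ⇒ V=28.1494 continue | (k=4,j=2): S=125.7000, (K−S)⁺=1.5300, hold=11.1570 ⇒ V=11.1570 continue | (k=4,j=3): S=158.3276, (K−S)⁺=0.0000, hold=2.2765 ⇒ V=2.2765 continue | (k=4,j=4): S=199.4244, (K−S)⁺=0.0000, hold=0.1011 ⇒ V=0.1011 continue  boundary S*=79.2305
step 3: (k=3,j=0): S=88.9207, (K−S)⁺=38.3093, hold=38.0863 ⇒ V=38.3093 exercise | (k=3,j=1): S=112.0017, (K−S)⁺=15.2283, hold=19.7216 ⇒ V=19.7216 continue | (k=3,j=2): S=141.0737, (K−S)⁺=0.0000, hold=6.7685 ⇒ V=6.7685 continue | (k=3,j=3): S=177.6918, (K−S)⁺=0.0000, hold=1.2035 ⇒ V=1.2035 continue  boundary S*=88.9207
step 2: (k=2,j=0): S=99.7962, (K−S)⁺=27.4338, hold=29.0564 ⇒ V=29.0564 continue | (k=2,j=1): S=125.7000, (K−S)⁺=1.5300, hold=13.3050 ⇒ V=13.3050 continue | (k=2,j=2): S=158.3276, (K−S)⁺=0.0000, hold=4.0194 ⇒ V=4.0194 continue  boundary S*=-
step 1: (k=1,j=0): S=112.0017, (K−S)⁺=15.2283, hold=21.2307 ⇒ V=21.2307 continue | (k=1,j=1): S=141.0737, (K−S)⁺=0.0000, hold=8.7089 ⇒ V=8.7089 continue  boundary S*=-
step 0: (k=0,j=0): S=125.7000, (K−S)⁺=1.5300, hold=15.0180 ⇒ V=15.0180 continue  boundary S*=-

price = 15.0180
boundary = - - - 88.9207 79.2305 88.9207 99.7962 112.0017
tree:
15.0180
21.2307 8.7089
29.0564 13.3050 4.0194
38.3093 19.7216 6.7685 1.2035
47.9995 28.1494 11.1570 2.2765 0.1011
56.6338 38.3093 17.8651 4.2983 0.1994 0.0000
64.3271 47.9995 27.4338 8.0994 0.3933 0.0000 0.0000
71.1820 56.6338 38.3093 15.2283 0.7757 0.0000 0.0000 0.0000
77.2899 64.3271 47.9995 27.4338 1.5300 0.0000 0.0000 0.0000 0.0000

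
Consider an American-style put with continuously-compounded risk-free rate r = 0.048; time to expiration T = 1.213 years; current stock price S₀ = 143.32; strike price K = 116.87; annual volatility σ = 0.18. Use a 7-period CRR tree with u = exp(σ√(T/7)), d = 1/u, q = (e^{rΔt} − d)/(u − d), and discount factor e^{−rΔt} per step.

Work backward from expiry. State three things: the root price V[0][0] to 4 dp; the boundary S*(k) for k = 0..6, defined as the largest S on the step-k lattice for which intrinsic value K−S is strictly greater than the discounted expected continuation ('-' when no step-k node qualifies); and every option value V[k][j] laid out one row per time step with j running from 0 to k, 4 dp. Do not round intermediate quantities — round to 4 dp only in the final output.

Δt=0.17329, u=1.07781, d=0.92781, q=0.53696, disc=e^(-rΔt)=0.99172
k=7 terminal: V=max(K-S,0) → 32.0465 18.3331 2.4025 0.0000 0.0000 0.0000 0.0000 0.0000
k=6: j=0 S=91.4234 intr=25.4466 cont=24.4785 V=25.4466[EX]; j=1 S=106.2039 intr=10.6661 cont=9.6980 V=10.6661[EX]; j=2 S=123.3740 intr=0.0000 cont=1.1032 V=1.1032[hold]; j=3 S=143.3200 intr=0.0000 cont=0.0000 V=0.0000[hold]; j=4 S=166.4907 intr=0.0000 cont=0.0000 V=0.0000[hold]; j=5 S=193.4074 intr=0.0000 cont=0.0000 V=0.0000[hold]; j=6 S=224.6757 intr=0.0000 cont=0.0000 V=0.0000[hold]  S*(6)=106.2039
k=5: j=0 S=98.5369 intr=18.3331 cont=17.3650 V=18.3331[EX]; j=1 S=114.4675 intr=2.4025 cont=5.4854 V=5.4854[hold]; j=2 S=132.9735 intr=0.0000 cont=0.5066 V=0.5066[hold]; j=3 S=154.4715 intr=0.0000 cont=0.0000 V=0.0000[hold]; j=4 S=179.4450 intr=0.0000 cont=0.0000 V=0.0000[hold]; j=5 S=208.4561 intr=0.0000 cont=0.0000 V=0.0000[hold]  S*(5)=98.5369
k=4: j=0 S=106.2039 intr=10.6661 cont=11.3397 V=11.3397[hold]; j=1 S=123.3740 intr=0.0000 cont=2.7887 V=2.7887[hold]; j=2 S=143.3200 intr=0.0000 cont=0.2326 V=0.2326[hold]; j=3 S=166.4907 intr=0.0000 cont=0.0000 V=0.0000[hold]; j=4 S=193.4074 intr=0.0000 cont=0.0000 V=0.0000[hold]  S*(4)=-
k=3: j=0 S=114.4675 intr=2.4025 cont=6.6923 V=6.6923[hold]; j=1 S=132.9735 intr=0.0000 cont=1.4045 V=1.4045[hold]; j=2 S=154.4715 intr=0.0000 cont=0.1068 V=0.1068[hold]; j=3 S=179.4450 intr=0.0000 cont=0.0000 V=0.0000[hold]  S*(3)=-
k=2: j=0 S=123.3740 intr=0.0000 cont=3.8210 V=3.8210[hold]; j=1 S=143.3200 intr=0.0000 cont=0.7018 V=0.7018[hold]; j=2 S=166.4907 intr=0.0000 cont=0.0491 V=0.0491[hold]  S*(2)=-
k=1: j=0 S=132.9735 intr=0.0000 cont=2.1284 V=2.1284[hold]; j=1 S=154.4715 intr=0.0000 cont=0.3484 V=0.3484[hold]  S*(1)=-
k=0: j=0 S=143.3200 intr=0.0000 cont=1.1629 V=1.1629[hold]  S*(0)=-

price = 1.1629
boundary = - - - - - 98.5369 106.2039
tree:
1.1629
2.1284 0.3484
3.8210 0.7018 0.0491
6.6923 1.4045 0.1068 0.0000
11.3397 2.7887 0.2326 0.0000 0.0000
18.3331 5.4854 0.5066 0.0000 0.0000 0.0000
25.4466 10.6661 1.1032 0.0000 0.0000 0.0000 0.0000
32.0465 18.3331 2.4025 0.0000 0.0000 0.0000 0.0000 0.0000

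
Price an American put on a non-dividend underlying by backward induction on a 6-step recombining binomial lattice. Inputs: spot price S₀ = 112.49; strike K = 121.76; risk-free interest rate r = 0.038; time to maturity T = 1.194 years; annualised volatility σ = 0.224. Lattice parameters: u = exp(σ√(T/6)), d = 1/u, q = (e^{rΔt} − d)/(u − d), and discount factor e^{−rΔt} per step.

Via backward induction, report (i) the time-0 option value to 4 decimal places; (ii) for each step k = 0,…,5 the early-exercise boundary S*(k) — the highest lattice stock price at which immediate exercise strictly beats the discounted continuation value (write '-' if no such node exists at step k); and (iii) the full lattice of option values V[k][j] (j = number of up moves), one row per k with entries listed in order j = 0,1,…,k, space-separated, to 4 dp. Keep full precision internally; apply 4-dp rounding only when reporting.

Δt=0.19900, u=1.10509, d=0.90491, q=0.51296, disc=e^(-rΔt)=0.99247
k=6 terminal: V=max(K-S,0) → 59.9964 46.3331 29.6472 9.2700 0.0000 0.0000 0.0000
k=5: j=0 S=68.2542 intr=53.5058 cont=52.5885 V=53.5058[EX]; j=1 S=83.3534 intr=38.4066 cont=37.4894 V=38.4066[EX]; j=2 S=101.7928 intr=19.9672 cont=19.0499 V=19.9672[EX]; j=3 S=124.3114 intr=0.0000 cont=4.4809 V=4.4809[hold]; j=4 S=151.8115 intr=0.0000 cont=0.0000 V=0.0000[hold]; j=5 S=185.3952 intr=0.0000 cont=0.0000 V=0.0000[hold]  S*(5)=101.7928
k=4: j=0 S=75.4269 intr=46.3331 cont=45.4158 V=46.3331[EX]; j=1 S=92.1128 intr=29.6472 cont=28.7299 V=29.6472[EX]; j=2 S=112.4900 intr=9.2700 cont=11.9328 V=11.9328[hold]; j=3 S=137.3750 intr=0.0000 cont=2.1659 V=2.1659[hold]; j=4 S=167.7651 intr=0.0000 cont=0.0000 V=0.0000[hold]  S*(4)=92.1128
k=3: j=0 S=83.3534 intr=38.4066 cont=37.4894 V=38.4066[EX]; j=1 S=101.7928 intr=19.9672 cont=20.4055 V=20.4055[hold]; j=2 S=124.3114 intr=0.0000 cont=6.8706 V=6.8706[hold]; j=3 S=151.8115 intr=0.0000 cont=1.0470 V=1.0470[hold]  S*(3)=83.3534
k=2: j=0 S=92.1128 intr=29.6472 cont=28.9531 V=29.6472[EX]; j=1 S=112.4900 intr=9.2700 cont=13.3613 V=13.3613[hold]; j=2 S=137.3750 intr=0.0000 cont=3.8541 V=3.8541[hold]  S*(2)=92.1128
k=1: j=0 S=101.7928 intr=19.9672 cont=21.1328 V=21.1328[hold]; j=1 S=124.3114 intr=0.0000 cont=8.4206 V=8.4206[hold]  S*(1)=-
k=0: j=0 S=112.4900 intr=9.2700 cont=14.5019 V=14.5019[hold]  S*(0)=-

price = 14.5019
boundary = - - 92.1128 83.3534 92.1128 101.7928
tree:
14.5019
21.1328 8.4206
29.6472 13.3613 3.8541
38.4066 20.4055 6.8706 1.0470
46.3331 29.6472 11.9328 2.1659 0.0000
53.5058 38.4066 19.9672 4.4809 0.0000 0.0000
59.9964 46.3331 29.6472 9.2700 0.0000 0.0000 0.0000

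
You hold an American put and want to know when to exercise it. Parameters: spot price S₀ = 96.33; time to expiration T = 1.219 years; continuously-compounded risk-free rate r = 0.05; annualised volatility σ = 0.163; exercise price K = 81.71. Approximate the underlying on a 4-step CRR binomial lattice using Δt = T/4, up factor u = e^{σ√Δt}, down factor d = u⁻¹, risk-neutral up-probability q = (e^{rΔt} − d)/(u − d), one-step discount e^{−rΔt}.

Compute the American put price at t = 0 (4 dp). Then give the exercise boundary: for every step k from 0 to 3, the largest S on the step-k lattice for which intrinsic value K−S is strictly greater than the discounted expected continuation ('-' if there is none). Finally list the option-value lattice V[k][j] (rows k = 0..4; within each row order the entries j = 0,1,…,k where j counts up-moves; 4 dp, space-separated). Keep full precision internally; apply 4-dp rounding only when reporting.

params: Δt=0.30475 u=1.09416 d=0.91395 q=0.56272 e^(-rΔt)=0.98488
t_4 payoffs: 14.4982 1.2457 0.0000 0.0000 0.0000
t_3: node(3,0) S=73.5401 payoff=8.1699 vs cont=6.9342 → 8.1699 [stop]  node(3,1) S=88.0405 payoff=0.0000 vs cont=0.5365 → 0.5365 [wait]  node(3,2) S=105.4000 payoff=0.0000 vs cont=0.0000 → 0.0000 [wait]  node(3,3) S=126.1824 payoff=0.0000 vs cont=0.0000 → 0.0000 [wait]  ⇒ S*(3)=73.5401
t_2: node(2,0) S=80.4643 payoff=1.2457 vs cont=3.8158 → 3.8158 [wait]  node(2,1) S=96.3300 payoff=0.0000 vs cont=0.2310 → 0.2310 [wait]  node(2,2) S=115.3240 payoff=0.0000 vs cont=0.0000 → 0.0000 [wait]  ⇒ S*(2)=-
t_1: node(1,0) S=88.0405 payoff=0.0000 vs cont=1.7714 → 1.7714 [wait]  node(1,1) S=105.4000 payoff=0.0000 vs cont=0.0995 → 0.0995 [wait]  ⇒ S*(1)=-
t_0: node(0,0) S=96.3300 payoff=0.0000 vs cont=0.8180 → 0.8180 [wait]  ⇒ S*(0)=-

price = 0.8180
boundary = - - - 73.5401
tree:
0.8180
1.7714 0.0995
3.8158 0.2310 0.0000
8.1699 0.5365 0.0000 0.0000
14.4982 1.2457 0.0000 0.0000 0.0000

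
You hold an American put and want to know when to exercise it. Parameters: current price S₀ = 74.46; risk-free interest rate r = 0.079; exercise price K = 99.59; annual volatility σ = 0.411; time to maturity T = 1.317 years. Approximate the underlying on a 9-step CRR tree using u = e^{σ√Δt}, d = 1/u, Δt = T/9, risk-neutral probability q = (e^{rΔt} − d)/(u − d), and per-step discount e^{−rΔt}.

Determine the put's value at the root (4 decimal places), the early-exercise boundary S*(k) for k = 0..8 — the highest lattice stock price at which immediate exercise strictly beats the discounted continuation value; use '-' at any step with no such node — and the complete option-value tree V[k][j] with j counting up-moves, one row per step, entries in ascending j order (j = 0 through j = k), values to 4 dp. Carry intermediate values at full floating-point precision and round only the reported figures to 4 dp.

Δt=0.14633, u=1.17026, d=0.85451, q=0.49760, disc=e^(-rΔt)=0.98851
k=9 terminal: V=max(K-S,0) → 81.5017 74.8182 65.6650 53.1298 35.9629 12.4528 0.0000 0.0000 0.0000 0.0000
k=8: j=0 S=21.1679 intr=78.4221 cont=77.2774 V=78.4221[EX]; j=1 S=28.9894 intr=70.6006 cont=69.4559 V=70.6006[EX]; j=2 S=39.7009 intr=59.8891 cont=58.7444 V=59.8891[EX]; j=3 S=54.3703 intr=45.2197 cont=44.0750 V=45.2197[EX]; j=4 S=74.4600 intr=25.1300 cont=23.9853 V=25.1300[EX]; j=5 S=101.9728 intr=0.0000 cont=6.1844 V=6.1844[hold]; j=6 S=139.6515 intr=0.0000 cont=0.0000 V=0.0000[hold]; j=7 S=191.2525 intr=0.0000 cont=0.0000 V=0.0000[hold]; j=8 S=261.9198 intr=0.0000 cont=0.0000 V=0.0000[hold]  S*(8)=74.4600
k=7: j=0 S=24.7718 intr=74.8182 cont=73.6735 V=74.8182[EX]; j=1 S=33.9250 intr=65.6650 cont=64.5203 V=65.6650[EX]; j=2 S=46.4602 intr=53.1298 cont=51.9851 V=53.1298[EX]; j=3 S=63.6271 intr=35.9629 cont=34.8182 V=35.9629[EX]; j=4 S=87.1372 intr=12.4528 cont=15.5221 V=15.5221[hold]; j=5 S=119.3342 intr=0.0000 cont=3.0713 V=3.0713[hold]; j=6 S=163.4280 intr=0.0000 cont=0.0000 V=0.0000[hold]; j=7 S=223.8142 intr=0.0000 cont=0.0000 V=0.0000[hold]  S*(7)=63.6271
k=6: j=0 S=28.9894 intr=70.6006 cont=69.4559 V=70.6006[EX]; j=1 S=39.7009 intr=59.8891 cont=58.7444 V=59.8891[EX]; j=2 S=54.3703 intr=45.2197 cont=44.0750 V=45.2197[EX]; j=3 S=74.4600 intr=25.1300 cont=25.4951 V=25.4951[hold]; j=4 S=101.9728 intr=0.0000 cont=9.2194 V=9.2194[hold]; j=5 S=139.6515 intr=0.0000 cont=1.5253 V=1.5253[hold]; j=6 S=191.2525 intr=0.0000 cont=0.0000 V=0.0000[hold]  S*(6)=54.3703
k=5: j=0 S=33.9250 intr=65.6650 cont=64.5203 V=65.6650[EX]; j=1 S=46.4602 intr=53.1298 cont=51.9851 V=53.1298[EX]; j=2 S=63.6271 intr=35.9629 cont=34.9978 V=35.9629[EX]; j=3 S=87.1372 intr=12.4528 cont=17.1963 V=17.1963[hold]; j=4 S=119.3342 intr=0.0000 cont=5.3288 V=5.3288[hold]; j=5 S=163.4280 intr=0.0000 cont=0.7575 V=0.7575[hold]  S*(5)=63.6271
k=4: j=0 S=39.7009 intr=59.8891 cont=58.7444 V=59.8891[EX]; j=1 S=54.3703 intr=45.2197 cont=44.0750 V=45.2197[EX]; j=2 S=74.4600 intr=25.1300 cont=26.3186 V=26.3186[hold]; j=3 S=101.9728 intr=0.0000 cont=11.1613 V=11.1613[hold]; j=4 S=139.6515 intr=0.0000 cont=3.0190 V=3.0190[hold]  S*(4)=54.3703
k=3: j=0 S=46.4602 intr=53.1298 cont=51.9851 V=53.1298[EX]; j=1 S=63.6271 intr=35.9629 cont=35.4029 V=35.9629[EX]; j=2 S=87.1372 intr=12.4528 cont=18.5605 V=18.5605[hold]; j=3 S=119.3342 intr=0.0000 cont=7.0280 V=7.0280[hold]  S*(3)=63.6271
k=2: j=0 S=54.3703 intr=45.2197 cont=44.0750 V=45.2197[EX]; j=1 S=74.4600 intr=25.1300 cont=26.9896 V=26.9896[hold]; j=2 S=101.9728 intr=0.0000 cont=12.6745 V=12.6745[hold]  S*(2)=54.3703
k=1: j=0 S=63.6271 intr=35.9629 cont=35.7329 V=35.9629[EX]; j=1 S=87.1372 intr=12.4528 cont=19.6381 V=19.6381[hold]  S*(1)=63.6271
k=0: j=0 S=74.4600 intr=25.1300 cont=27.5196 V=27.5196[hold]  S*(0)=-

price = 27.5196
boundary = - 63.6271 54.3703 63.6271 54.3703 63.6271 54.3703 63.6271 74.4600
tree:
27.5196
35.9629 19.6381
45.2197 26.9896 12.6745
53.1298 35.9629 18.5605 7.0280
59.8891 45.2197 26.3186 11.1613 3.0190
65.6650 53.1298 35.9629 17.1963 5.3288 0.7575
70.6006 59.8891 45.2197 25.4951 9.2194 1.5253 0.0000
74.8182 65.6650 53.1298 35.9629 15.5221 3.0713 0.0000 0.0000
78.4221 70.6006 59.8891 45.2197 25.1300 6.1844 0.0000 0.0000 0.0000
81.5017 74.8182 65.6650 53.1298 35.9629 12.4528 0.0000 0.0000 0.0000 0.0000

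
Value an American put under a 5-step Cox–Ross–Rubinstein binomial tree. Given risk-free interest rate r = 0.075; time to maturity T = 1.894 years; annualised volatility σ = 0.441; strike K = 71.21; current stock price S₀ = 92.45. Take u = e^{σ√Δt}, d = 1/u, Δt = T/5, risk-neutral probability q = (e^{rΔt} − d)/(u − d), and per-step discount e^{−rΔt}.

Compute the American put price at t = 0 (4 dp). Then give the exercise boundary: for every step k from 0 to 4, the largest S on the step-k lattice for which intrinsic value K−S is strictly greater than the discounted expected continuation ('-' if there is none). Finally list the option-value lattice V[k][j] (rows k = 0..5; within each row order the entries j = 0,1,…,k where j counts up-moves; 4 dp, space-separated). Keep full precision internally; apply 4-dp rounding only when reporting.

params: Δt=0.37880 u=1.31183 d=0.76230 q=0.48500 e^(-rΔt)=0.97199
t_5 payoffs: 47.4129 30.2578 0.7358 0.0000 0.0000 0.0000
t_4: node(4,0) S=31.2176 payoff=39.9924 vs cont=37.9977 → 39.9924 [stop]  node(4,1) S=53.7222 payoff=17.4878 vs cont=15.4932 → 17.4878 [stop]  node(4,2) S=92.4500 payoff=0.0000 vs cont=0.3683 → 0.3683 [wait]  node(4,3) S=159.0964 payoff=0.0000 vs cont=0.0000 → 0.0000 [wait]  node(4,4) S=273.7875 payoff=0.0000 vs cont=0.0000 → 0.0000 [wait]  ⇒ S*(4)=53.7222
t_3: node(3,0) S=40.9522 payoff=30.2578 vs cont=28.2632 → 30.2578 [stop]  node(3,1) S=70.4742 payoff=0.7358 vs cont=8.9276 → 8.9276 [wait]  node(3,2) S=121.2784 payoff=0.0000 vs cont=0.1844 → 0.1844 [wait]  node(3,3) S=208.7070 payoff=0.0000 vs cont=0.0000 → 0.0000 [wait]  ⇒ S*(3)=40.9522
t_2: node(2,0) S=53.7222 payoff=17.4878 vs cont=19.3550 → 19.3550 [wait]  node(2,1) S=92.4500 payoff=0.0000 vs cont=4.5559 → 4.5559 [wait]  node(2,2) S=159.0964 payoff=0.0000 vs cont=0.0923 → 0.0923 [wait]  ⇒ S*(2)=-
t_1: node(1,0) S=70.4742 payoff=0.7358 vs cont=11.8363 → 11.8363 [wait]  node(1,1) S=121.2784 payoff=0.0000 vs cont=2.3241 → 2.3241 [wait]  ⇒ S*(1)=-
t_0: node(0,0) S=92.4500 payoff=0.0000 vs cont=7.0206 → 7.0206 [wait]  ⇒ S*(0)=-

price = 7.0206
boundary = - - - 40.9522 53.7222
tree:
7.0206
11.8363 2.3241
19.3550 4.5559 0.0923
30.2578 8.9276 0.1844 0.0000
39.9924 17.4878 0.3683 0.0000 0.0000
47.4129 30.2578 0.7358 0.0000 0.0000 0.0000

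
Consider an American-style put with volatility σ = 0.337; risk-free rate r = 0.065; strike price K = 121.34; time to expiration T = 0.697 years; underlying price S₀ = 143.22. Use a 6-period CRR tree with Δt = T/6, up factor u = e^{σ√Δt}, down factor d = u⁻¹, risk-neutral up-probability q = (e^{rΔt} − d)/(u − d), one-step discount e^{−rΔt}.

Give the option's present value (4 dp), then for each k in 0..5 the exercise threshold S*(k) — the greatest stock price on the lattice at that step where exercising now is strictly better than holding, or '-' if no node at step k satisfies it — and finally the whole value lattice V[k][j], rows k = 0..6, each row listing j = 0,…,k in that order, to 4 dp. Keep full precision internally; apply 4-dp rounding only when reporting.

params: Δt=0.11617 u=1.12172 d=0.89149 q=0.50424 e^(-rΔt)=0.99248
t_6 payoffs: 49.4441 30.8771 7.5151 0.0000 0.0000 0.0000 0.0000
t_5: node(5,0) S=80.6468 payoff=40.6932 vs cont=39.7804 → 40.6932 [stop]  node(5,1) S=101.4738 payoff=19.8662 vs cont=18.9535 → 19.8662 [stop]  node(5,2) S=127.6793 payoff=0.0000 vs cont=3.6977 → 3.6977 [wait]  node(5,3) S=160.6523 payoff=0.0000 vs cont=0.0000 → 0.0000 [wait]  node(5,4) S=202.1406 payoff=0.0000 vs cont=0.0000 → 0.0000 [wait]  node(5,5) S=254.3432 payoff=0.0000 vs cont=0.0000 → 0.0000 [wait]  ⇒ S*(5)=101.4738
t_4: node(4,0) S=90.4629 payoff=30.8771 vs cont=29.9643 → 30.8771 [stop]  node(4,1) S=113.8249 payoff=7.5151 vs cont=11.6253 → 11.6253 [wait]  node(4,2) S=143.2200 payoff=0.0000 vs cont=1.8194 → 1.8194 [wait]  node(4,3) S=180.2064 payoff=0.0000 vs cont=0.0000 → 0.0000 [wait]  node(4,4) S=226.7445 payoff=0.0000 vs cont=0.0000 → 0.0000 [wait]  ⇒ S*(4)=90.4629
t_3: node(3,0) S=101.4738 payoff=19.8662 vs cont=21.0104 → 21.0104 [wait]  node(3,1) S=127.6793 payoff=0.0000 vs cont=6.6305 → 6.6305 [wait]  node(3,2) S=160.6523 payoff=0.0000 vs cont=0.8952 → 0.8952 [wait]  node(3,3) S=202.1406 payoff=0.0000 vs cont=0.0000 → 0.0000 [wait]  ⇒ S*(3)=-
t_2: node(2,0) S=113.8249 payoff=7.5151 vs cont=13.6560 → 13.6560 [wait]  node(2,1) S=143.2200 payoff=0.0000 vs cont=3.7104 → 3.7104 [wait]  node(2,2) S=180.2064 payoff=0.0000 vs cont=0.4405 → 0.4405 [wait]  ⇒ S*(2)=-
t_1: node(1,0) S=127.6793 payoff=0.0000 vs cont=8.5761 → 8.5761 [wait]  node(1,1) S=160.6523 payoff=0.0000 vs cont=2.0461 → 2.0461 [wait]  ⇒ S*(1)=-
t_0: node(0,0) S=143.2200 payoff=0.0000 vs cont=5.2437 → 5.2437 [wait]  ⇒ S*(0)=-

price = 5.2437
boundary = - - - - 90.4629 101.4738
tree:
5.2437
8.5761 2.0461
13.6560 3.7104 0.4405
21.0104 6.6305 0.8952 0.0000
30.8771 11.6253 1.8194 0.0000 0.0000
40.6932 19.8662 3.6977 0.0000 0.0000 0.0000
49.4441 30.8771 7.5151 0.0000 0.0000 0.0000 0.0000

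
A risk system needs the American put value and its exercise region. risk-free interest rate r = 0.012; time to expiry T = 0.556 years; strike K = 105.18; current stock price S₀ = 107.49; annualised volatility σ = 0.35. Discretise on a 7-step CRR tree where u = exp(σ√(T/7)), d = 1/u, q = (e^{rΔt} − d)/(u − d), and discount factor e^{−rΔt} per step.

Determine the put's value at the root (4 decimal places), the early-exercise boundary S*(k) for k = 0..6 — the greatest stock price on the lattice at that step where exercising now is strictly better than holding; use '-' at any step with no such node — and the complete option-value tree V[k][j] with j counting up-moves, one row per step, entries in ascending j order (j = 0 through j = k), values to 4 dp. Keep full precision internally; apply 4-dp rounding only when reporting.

price = 9.9868
boundary = - - - - 72.4455 79.9559 88.2449
tree:
9.9868
14.1482 5.5017
19.4359 8.4523 2.3186
25.7542 12.6347 3.9414 0.5664
32.7345 18.2490 6.5821 1.0906 0.0000
39.5394 25.2241 10.7346 2.1000 0.0000 0.0000
45.7052 32.7345 16.9351 4.0438 0.0000 0.0000 0.0000
51.2917 39.5394 25.2241 7.7867 0.0000 0.0000 0.0000 0.0000

Δt=0.07943  u=1.10367  d=0.90607  q=0.48019  discount=0.99905
step 7 (expiry): payoffs max(K−S,0) = 51.2917 39.5394 25.2241 7.7867 0.0000 0.0000 0.0000 0.0000
step 6: (k=6,j=0): S=59.4748, (K−S)⁺=45.7052, hold=45.6050 ⇒ V=45.7052 exercise | (k=6,j=1): S=72.4455, (K−S)⁺=32.7345, hold=32.6343 ⇒ V=32.7345 exercise | (k=6,j=2): S=88.2449, (K−S)⁺=16.9351, hold=16.8349 ⇒ V=16.9351 exercise | (k=6,j=3): S=107.4900, (K−S)⁺=0.0000, hold=4.0438 ⇒ V=4.0438 continue | (k=6,j=4): S=130.9322, (K−S)⁺=0.0000, hold=0.0000 ⇒ V=0.0000 continue | (k=6,j=5): S=159.4868, (K−S)⁺=0.0000, hold=0.0000 ⇒ V=0.0000 continue | (k=6,j=6): S=194.2687, (K−S)⁺=0.0000, hold=0.0000 ⇒ V=0.0000 continue  boundary S*=88.2449
step 5: (k=5,j=0): S=65.6406, (K−S)⁺=39.5394, hold=39.4392 ⇒ V=39.5394 exercise | (k=5,j=1): S=79.9559, (K−S)⁺=25.2241, hold=25.1239 ⇒ V=25.2241 exercise | (k=5,j=2): S=97.3933, (K−S)⁺=7.7867, hold=10.7346 ⇒ V=10.7346 continue | (k=5,j=3): S=118.6335, (K−S)⁺=0.0000, hold=2.1000 ⇒ V=2.1000 continue | (k=5,j=4): S=144.5059, (K−S)⁺=0.0000, hold=0.0000 ⇒ V=0.0000 continue | (k=5,j=5): S=176.0207, (K−S)⁺=0.0000, hold=0.0000 ⇒ V=0.0000 continue  boundary S*=79.9559
step 4: (k=4,j=0): S=72.4455, (K−S)⁺=32.7345, hold=32.6343 ⇒ V=32.7345 exercise | (k=4,j=1): S=88.2449, (K−S)⁺=16.9351, hold=18.2490 ⇒ V=18.2490 continue | (k=4,j=2): S=107.4900, (K−S)⁺=0.0000, hold=6.5821 ⇒ V=6.5821 continue | (k=4,j=3): S=130.9322, (K−S)⁺=0.0000, hold=1.0906 ⇒ V=1.0906 continue | (k=4,j=4): S=159.4868, (K−S)⁺=0.0000, hold=0.0000 ⇒ V=0.0000 continue  boundary S*=72.4455
step 3: (k=3,j=0): S=79.9559, (K−S)⁺=25.2241, hold=25.7542 ⇒ V=25.7542 continue | (k=3,j=1): S=97.3933, (K−S)⁺=7.7867, hold=12.6347 ⇒ V=12.6347 continue | (k=3,j=2): S=118.6335, (K−S)⁺=0.0000, hold=3.9414 ⇒ V=3.9414 continue | (k=3,j=3): S=144.5059, (K−S)⁺=0.0000, hold=0.5664 ⇒ V=0.5664 continue  boundary S*=-
step 2: (k=2,j=0): S=88.2449, (K−S)⁺=16.9351, hold=19.4359 ⇒ V=19.4359 continue | (k=2,j=1): S=107.4900, (K−S)⁺=0.0000, hold=8.4523 ⇒ V=8.4523 continue | (k=2,j=2): S=130.9322, (K−S)⁺=0.0000, hold=2.3186 ⇒ V=2.3186 continue  boundary S*=-
step 1: (k=1,j=0): S=97.3933, (K−S)⁺=7.7867, hold=14.1482 ⇒ V=14.1482 continue | (k=1,j=1): S=118.6335, (K−S)⁺=0.0000, hold=5.5017 ⇒ V=5.5017 continue  boundary S*=-
step 0: (k=0,j=0): S=107.4900, (K−S)⁺=0.0000, hold=9.9868 ⇒ V=9.9868 continue  boundary S*=-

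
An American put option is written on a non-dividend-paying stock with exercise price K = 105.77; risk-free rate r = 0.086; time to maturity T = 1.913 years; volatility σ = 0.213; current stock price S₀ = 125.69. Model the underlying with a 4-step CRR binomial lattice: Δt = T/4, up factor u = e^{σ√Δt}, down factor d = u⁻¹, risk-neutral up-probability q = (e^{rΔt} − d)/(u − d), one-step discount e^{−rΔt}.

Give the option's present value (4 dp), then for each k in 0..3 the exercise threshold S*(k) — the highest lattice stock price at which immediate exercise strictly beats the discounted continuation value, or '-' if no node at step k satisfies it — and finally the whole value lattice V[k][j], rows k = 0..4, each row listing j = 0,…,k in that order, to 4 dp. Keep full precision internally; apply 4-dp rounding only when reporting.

Δt=0.47825, u=1.15870, d=0.86303, q=0.60525, disc=e^(-rΔt)=0.95970
k=4 terminal: V=max(K-S,0) → 36.0413 12.1527 0.0000 0.0000 0.0000
k=3: j=0 S=80.7949 intr=24.9751 cont=20.7131 V=24.9751[EX]; j=1 S=108.4747 intr=0.0000 cont=4.6040 V=4.6040[hold]; j=2 S=145.6374 intr=0.0000 cont=0.0000 V=0.0000[hold]; j=3 S=195.5318 intr=0.0000 cont=0.0000 V=0.0000[hold]  S*(3)=80.7949
k=2: j=0 S=93.6173 intr=12.1527 cont=12.1360 V=12.1527[EX]; j=1 S=125.6900 intr=0.0000 cont=1.7442 V=1.7442[hold]; j=2 S=168.7505 intr=0.0000 cont=0.0000 V=0.0000[hold]  S*(2)=93.6173
k=1: j=0 S=108.4747 intr=0.0000 cont=5.6171 V=5.6171[hold]; j=1 S=145.6374 intr=0.0000 cont=0.6608 V=0.6608[hold]  S*(1)=-
k=0: j=0 S=125.6900 intr=0.0000 cont=2.5118 V=2.5118[hold]  S*(0)=-

price = 2.5118
boundary = - - 93.6173 80.7949
tree:
2.5118
5.6171 0.6608
12.1527 1.7442 0.0000
24.9751 4.6040 0.0000 0.0000
36.0413 12.1527 0.0000 0.0000 0.0000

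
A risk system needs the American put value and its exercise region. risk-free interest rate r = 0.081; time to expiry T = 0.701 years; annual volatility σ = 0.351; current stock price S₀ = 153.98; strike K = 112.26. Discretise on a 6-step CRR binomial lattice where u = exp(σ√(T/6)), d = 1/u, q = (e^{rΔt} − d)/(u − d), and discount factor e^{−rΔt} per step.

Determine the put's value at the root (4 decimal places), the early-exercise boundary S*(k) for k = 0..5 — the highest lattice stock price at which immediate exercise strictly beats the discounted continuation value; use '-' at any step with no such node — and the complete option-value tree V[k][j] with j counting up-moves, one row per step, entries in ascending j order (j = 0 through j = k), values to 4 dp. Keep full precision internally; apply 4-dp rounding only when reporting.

price = 1.9097
boundary = - - - - - 84.5166
tree:
1.9097
3.4538 0.4592
6.1273 0.9452 0.0000
10.5910 1.9457 0.0000 0.0000
17.6394 4.0051 0.0000 0.0000 0.0000
27.7434 8.2442 0.0000 0.0000 0.0000 0.0000
37.2986 16.9702 0.0000 0.0000 0.0000 0.0000 0.0000

params: Δt=0.11683 u=1.12747 d=0.88694 q=0.50957 e^(-rΔt)=0.99058
t_6 payoffs: 37.2986 16.9702 0.0000 0.0000 0.0000 0.0000 0.0000
t_5: node(5,0) S=84.5166 payoff=27.7434 vs cont=26.6860 → 27.7434 [stop]  node(5,1) S=107.4363 payoff=4.8237 vs cont=8.2442 → 8.2442 [wait]  node(5,2) S=136.5714 payoff=0.0000 vs cont=0.0000 → 0.0000 [wait]  node(5,3) S=173.6076 payoff=0.0000 vs cont=0.0000 → 0.0000 [wait]  node(5,4) S=220.6875 payoff=0.0000 vs cont=0.0000 → 0.0000 [wait]  node(5,5) S=280.5347 payoff=0.0000 vs cont=0.0000 → 0.0000 [wait]  ⇒ S*(5)=84.5166
t_4: node(4,0) S=95.2898 payoff=16.9702 vs cont=17.6394 → 17.6394 [wait]  node(4,1) S=121.1310 payoff=0.0000 vs cont=4.0051 → 4.0051 [wait]  node(4,2) S=153.9800 payoff=0.0000 vs cont=0.0000 → 0.0000 [wait]  node(4,3) S=195.7371 payoff=0.0000 vs cont=0.0000 → 0.0000 [wait]  node(4,4) S=248.8182 payoff=0.0000 vs cont=0.0000 → 0.0000 [wait]  ⇒ S*(4)=-
t_3: node(3,0) S=107.4363 payoff=4.8237 vs cont=10.5910 → 10.5910 [wait]  node(3,1) S=136.5714 payoff=0.0000 vs cont=1.9457 → 1.9457 [wait]  node(3,2) S=173.6076 payoff=0.0000 vs cont=0.0000 → 0.0000 [wait]  node(3,3) S=220.6875 payoff=0.0000 vs cont=0.0000 → 0.0000 [wait]  ⇒ S*(3)=-
t_2: node(2,0) S=121.1310 payoff=0.0000 vs cont=6.1273 → 6.1273 [wait]  node(2,1) S=153.9800 payoff=0.0000 vs cont=0.9452 → 0.9452 [wait]  node(2,2) S=195.7371 payoff=0.0000 vs cont=0.0000 → 0.0000 [wait]  ⇒ S*(2)=-
t_1: node(1,0) S=136.5714 payoff=0.0000 vs cont=3.4538 → 3.4538 [wait]  node(1,1) S=173.6076 payoff=0.0000 vs cont=0.4592 → 0.4592 [wait]  ⇒ S*(1)=-
t_0: node(0,0) S=153.9800 payoff=0.0000 vs cont=1.9097 → 1.9097 [wait]  ⇒ S*(0)=-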